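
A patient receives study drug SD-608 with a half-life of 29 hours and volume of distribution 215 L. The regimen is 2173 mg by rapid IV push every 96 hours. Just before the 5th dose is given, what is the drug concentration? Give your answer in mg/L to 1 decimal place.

1.1 mg/L

f = (1/2)^(τ/t½) = (1/2)^(96/29) ≈ 0.1008.
C₀ = D/Vd = 2173/215 ≈ 10.107 mg/L.
Before the 5th dose, 4 doses have been given. Superposition: Cmin = C₀·(f + f² + … + f^4).
≈ 10.107 × (0.1008 + 0.0102 + 0.0010 + 0.0001) ≈ 10.107 × 0.1121 ≈ 1.133 mg/L.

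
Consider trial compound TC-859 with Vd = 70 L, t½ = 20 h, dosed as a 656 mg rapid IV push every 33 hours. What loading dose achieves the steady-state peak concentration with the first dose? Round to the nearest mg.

963 mg

f = (1/2)^(33/20) ≈ 0.318640; accumulation ratio R = 1/(1−f) ≈ 1.46765.
Loading dose to hit Cmax,ss on first dose: D_load = D_maint·R ≈ 656 × 1.46765 ≈ 962.78 mg.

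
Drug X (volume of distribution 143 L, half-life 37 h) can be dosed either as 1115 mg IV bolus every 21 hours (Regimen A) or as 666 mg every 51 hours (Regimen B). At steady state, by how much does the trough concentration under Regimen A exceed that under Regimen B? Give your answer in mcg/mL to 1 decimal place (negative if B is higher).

Regimen A: f = (1/2)^(21/37) ≈ 0.6748; Cmin,ss = (1115/143)·f/(1−f) ≈ 16.179 mcg/mL.
Regimen B: f = (1/2)^(51/37) ≈ 0.3847; Cmin,ss = (666/143)·f/(1−f) ≈ 2.912 mcg/mL.
Difference ≈ 16.179 − 2.912 ≈ 13.267 mcg/mL.

13.3 mcg/mL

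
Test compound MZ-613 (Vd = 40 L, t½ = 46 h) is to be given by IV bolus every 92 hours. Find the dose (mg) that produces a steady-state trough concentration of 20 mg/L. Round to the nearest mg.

τ/t½ = 92/46 ≈ 2, so f = (1/2)^(92/46) ≈ 0.250000.
Cmin,ss = (D/Vd)·f/(1−f), so D = Cmin,ss·Vd·(1−f)/f.
D = 20 × 40 × (1−f)/f ≈ 20 × 40 × 3.00000 ≈ 2400.00 mg.

2400 mg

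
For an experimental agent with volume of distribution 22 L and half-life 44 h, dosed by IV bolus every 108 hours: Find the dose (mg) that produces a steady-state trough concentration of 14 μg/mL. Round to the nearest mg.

τ/t½ = 108/44 ≈ 2.4545, so f = (1/2)^(108/44) ≈ 0.182435.
Cmin,ss = (D/Vd)·f/(1−f), so D = Cmin,ss·Vd·(1−f)/f.
D = 14 × 22 × (1−f)/f ≈ 14 × 22 × 4.48140 ≈ 1380.27 mg.

1380 mg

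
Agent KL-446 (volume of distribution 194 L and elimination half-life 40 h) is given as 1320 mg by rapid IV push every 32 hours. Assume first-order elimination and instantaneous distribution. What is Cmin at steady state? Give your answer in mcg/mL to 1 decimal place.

9.2 mcg/mL

Over one 32-h interval, 32/40 ≈ 0.8 half-lives elapse, leaving f ≈ 0.5743 of each dose.
At steady state, accumulation factor R = 1/(1 − e^(−kτ)) ≈ 2.3491.
Single-dose peak C₀ = D/Vd = 1320/194 ≈ 6.804 mcg/mL.
Steady-state peak Cmax,ss = C₀·R ≈ 6.804 × 2.3491 ≈ 15.983 mcg/mL.
One interval later, Cmin,ss = Cmax,ss·e^(−kτ) ≈ 15.983 × 0.5743 ≈ 9.179 mcg/mL.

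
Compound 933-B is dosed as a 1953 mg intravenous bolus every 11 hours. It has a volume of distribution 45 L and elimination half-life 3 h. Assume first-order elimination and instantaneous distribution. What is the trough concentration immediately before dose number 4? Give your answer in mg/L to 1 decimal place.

f = (1/2)^(τ/t½) = (1/2)^(11/3) ≈ 0.0787.
C₀ = D/Vd = 1953/45 ≈ 43.400 mg/L.
Before the 4th dose, 3 doses have been given. Superposition: Cmin = C₀·(f + f² + … + f^3).
≈ 43.400 × (0.0787 + 0.0062 + 0.0005) ≈ 43.400 × 0.0854 ≈ 3.706 mg/L.

3.7 mg/L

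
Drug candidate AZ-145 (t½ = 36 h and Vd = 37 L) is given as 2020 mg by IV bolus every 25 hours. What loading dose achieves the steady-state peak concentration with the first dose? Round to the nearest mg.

f = (1/2)^(25/36) ≈ 0.617947; accumulation ratio R = 1/(1−f) ≈ 2.61744.
Loading dose to hit Cmax,ss on first dose: D_load = D_maint·R ≈ 2020 × 2.61744 ≈ 5287.23 mg.

5287 mg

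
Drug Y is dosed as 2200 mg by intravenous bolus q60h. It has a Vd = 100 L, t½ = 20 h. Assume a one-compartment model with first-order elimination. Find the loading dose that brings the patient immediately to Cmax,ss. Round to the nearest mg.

f = (1/2)^(60/20) ≈ 0.125000; accumulation ratio R = 1/(1−f) ≈ 1.14286.
Loading dose to hit Cmax,ss on first dose: D_load = D_maint·R ≈ 2200 × 1.14286 ≈ 2514.29 mg.

2514 mg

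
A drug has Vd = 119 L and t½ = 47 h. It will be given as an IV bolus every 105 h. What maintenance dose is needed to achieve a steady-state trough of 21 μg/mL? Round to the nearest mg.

τ/t½ = 105/47 ≈ 2.234, so f = (1/2)^(105/47) ≈ 0.212562.
Cmin,ss = (D/Vd)·f/(1−f), so D = Cmin,ss·Vd·(1−f)/f.
D = 21 × 119 × (1−f)/f ≈ 21 × 119 × 3.70451 ≈ 9257.57 mg.

9258 mg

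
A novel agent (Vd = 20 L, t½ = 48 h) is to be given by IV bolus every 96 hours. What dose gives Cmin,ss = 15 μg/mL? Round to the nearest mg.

τ/t½ = 96/48 ≈ 2, so f = (1/2)^(96/48) ≈ 0.250000.
Cmin,ss = (D/Vd)·f/(1−f), so D = Cmin,ss·Vd·(1−f)/f.
D = 15 × 20 × (1−f)/f ≈ 15 × 20 × 3.00000 ≈ 900.00 mg.

900 mg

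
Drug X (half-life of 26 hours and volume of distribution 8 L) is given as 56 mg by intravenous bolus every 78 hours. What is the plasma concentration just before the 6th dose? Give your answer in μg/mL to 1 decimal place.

1.0 μg/mL

f = (1/2)^(τ/t½) = (1/2)^(78/26) ≈ 0.1250.
C₀ = D/Vd = 56/8 ≈ 7.000 μg/mL.
Before the 6th dose, 5 doses have been given. Superposition: Cmin = C₀·(f + f² + … + f^5).
≈ 7.000 × (0.1250 + 0.0156 + 0.0020 + 0.0002 + 0.0000) ≈ 7.000 × 0.1428 ≈ 1.000 μg/mL.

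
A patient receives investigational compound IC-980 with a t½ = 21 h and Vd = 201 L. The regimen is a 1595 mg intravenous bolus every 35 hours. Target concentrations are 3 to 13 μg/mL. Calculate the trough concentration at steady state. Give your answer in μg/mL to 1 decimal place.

3.6 μg/mL

k = ln2/t½ = ln2/21 ≈ 0.033007 h⁻¹; fraction remaining f = e^(−kτ) = e^(−0.033007×35) ≈ 0.3150.
Single-dose peak C₀ = D/Vd = 1595/201 ≈ 7.935 μg/mL.
Steady-state trough Cmin,ss = C₀·f/(1−f) ≈ 7.935 × 0.3150/0.6850 ≈ 3.649 μg/mL.
Trough 3.6 μg/mL vs MEC 3 μg/mL: adequate.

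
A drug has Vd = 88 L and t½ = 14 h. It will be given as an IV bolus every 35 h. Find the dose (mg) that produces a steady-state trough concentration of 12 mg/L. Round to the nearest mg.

τ/t½ = 35/14 ≈ 2.5, so f = (1/2)^(35/14) ≈ 0.176777.
Cmin,ss = (D/Vd)·f/(1−f), so D = Cmin,ss·Vd·(1−f)/f.
D = 12 × 88 × (1−f)/f ≈ 12 × 88 × 4.65684 ≈ 4917.62 mg.

4918 mg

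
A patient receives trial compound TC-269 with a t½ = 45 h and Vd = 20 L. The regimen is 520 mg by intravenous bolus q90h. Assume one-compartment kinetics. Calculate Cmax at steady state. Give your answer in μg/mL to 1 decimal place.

34.7 μg/mL

The dosing interval is 2 half-lives, so f = 2^(−2) = 0.25.
At steady state, R = 1/(1 − 0.25) = 4/3.
Single-dose peak C₀ = D/Vd = 520/20 = 26 μg/mL.
Steady-state peak Cmax,ss = C₀·R = 26 × 4/3 ≈ 34.667 μg/mL.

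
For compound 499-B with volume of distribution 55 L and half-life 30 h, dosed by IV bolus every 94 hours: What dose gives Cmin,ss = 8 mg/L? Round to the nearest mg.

τ/t½ = 94/30 ≈ 3.1333, so f = (1/2)^(94/30) ≈ 0.113965.
Cmin,ss = (D/Vd)·f/(1−f), so D = Cmin,ss·Vd·(1−f)/f.
D = 8 × 55 × (1−f)/f ≈ 8 × 55 × 7.77462 ≈ 3420.83 mg.

3421 mg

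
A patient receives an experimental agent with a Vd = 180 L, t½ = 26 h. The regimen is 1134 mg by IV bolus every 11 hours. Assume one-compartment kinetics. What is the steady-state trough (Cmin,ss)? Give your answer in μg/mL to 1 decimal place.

k = ln2/t½ = ln2/26 ≈ 0.026660 h⁻¹; fraction remaining f = e^(−kτ) = e^(−0.026660×11) ≈ 0.7458.
Accumulation ratio R = 1/(1 − f) ≈ 1/0.2542 ≈ 3.9339.
Each bolus raises the concentration by D/Vd = 1134/180 ≈ 6.300 μg/mL.
Steady-state peak Cmax,ss = C₀·R ≈ 6.300 × 3.9339 ≈ 24.784 μg/mL.
Steady-state trough Cmin,ss = Cmax,ss·f ≈ 24.784 × 0.7458 ≈ 18.484 μg/mL.

18.5 μg/mL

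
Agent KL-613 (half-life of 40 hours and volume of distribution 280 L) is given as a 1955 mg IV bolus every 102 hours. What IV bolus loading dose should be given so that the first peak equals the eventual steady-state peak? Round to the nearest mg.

2358 mg

f = (1/2)^(102/40) ≈ 0.170755; accumulation ratio R = 1/(1−f) ≈ 1.20592.
Loading dose to hit Cmax,ss on first dose: D_load = D_maint·R ≈ 1955 × 1.20592 ≈ 2357.57 mg.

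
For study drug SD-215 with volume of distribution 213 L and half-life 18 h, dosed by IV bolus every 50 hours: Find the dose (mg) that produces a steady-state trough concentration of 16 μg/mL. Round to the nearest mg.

τ/t½ = 50/18 ≈ 2.7778, so f = (1/2)^(50/18) ≈ 0.145816.
Cmin,ss = (D/Vd)·f/(1−f), so D = Cmin,ss·Vd·(1−f)/f.
D = 16 × 213 × (1−f)/f ≈ 16 × 213 × 5.85796 ≈ 19963.93 mg.

19964 mg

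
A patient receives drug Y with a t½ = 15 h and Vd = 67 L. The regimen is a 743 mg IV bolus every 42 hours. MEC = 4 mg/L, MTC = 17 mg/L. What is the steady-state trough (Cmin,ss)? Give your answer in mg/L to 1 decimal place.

1.9 mg/L

Over one 42-h interval, 42/15 ≈ 2.8 half-lives elapse, leaving f ≈ 0.1436 of each dose.
At steady state, accumulation factor R = 1/(1 − e^(−kτ)) ≈ 1.1677.
Each bolus raises the concentration by D/Vd = 743/67 ≈ 11.090 mg/L.
Cmax,ss = C₀/(1 − f) ≈ 11.090/0.8564 ≈ 12.950 mg/L.
One interval later, Cmin,ss = Cmax,ss·e^(−kτ) ≈ 12.950 × 0.1436 ≈ 1.860 mg/L.
Trough 1.9 mg/L vs MEC 4 mg/L: subtherapeutic.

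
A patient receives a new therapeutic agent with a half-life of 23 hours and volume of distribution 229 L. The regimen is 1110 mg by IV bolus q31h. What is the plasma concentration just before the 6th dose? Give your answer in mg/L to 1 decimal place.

f = (1/2)^(τ/t½) = (1/2)^(31/23) ≈ 0.3929.
C₀ = D/Vd = 1110/229 ≈ 4.847 mg/L.
Before the 6th dose, 5 doses have been given. Superposition: Cmin = C₀·(f + f² + … + f^5).
≈ 4.847 × (0.3929 + 0.1544 + 0.0607 + 0.0238 + 0.0094) ≈ 4.847 × 0.6412 ≈ 3.108 mg/L.

3.1 mg/L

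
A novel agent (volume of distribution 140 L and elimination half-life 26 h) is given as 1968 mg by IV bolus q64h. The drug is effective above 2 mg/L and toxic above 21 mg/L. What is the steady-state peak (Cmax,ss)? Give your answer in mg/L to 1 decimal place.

Over one 64-h interval, 64/26 ≈ 2.4615 half-lives elapse, leaving f ≈ 0.1816 of each dose.
At steady state, accumulation factor R = 1/(1 − e^(−kτ)) ≈ 1.2219.
Single-dose peak C₀ = D/Vd = 1968/140 ≈ 14.057 mg/L.
Steady-state peak Cmax,ss = C₀·R ≈ 14.057 × 1.2219 ≈ 17.176 mg/L.
Peak 17.2 mg/L vs MTC 21 mg/L: below toxic threshold.

17.2 mg/L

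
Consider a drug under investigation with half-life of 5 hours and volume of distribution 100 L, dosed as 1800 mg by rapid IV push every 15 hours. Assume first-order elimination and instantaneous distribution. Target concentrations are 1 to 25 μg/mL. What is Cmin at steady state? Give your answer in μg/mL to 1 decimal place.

2.6 μg/mL

τ = 15 h = 3 half-lives, so f = (1/2)^3 = 0.125.
Accumulation ratio R = 1/(1 − f) = 1/0.875 = 8/7.
Single-dose peak C₀ = D/Vd = 1800/100 = 18 μg/mL.
Steady-state peak Cmax,ss = C₀·R = 18 × 8/7 ≈ 20.571 μg/mL.
Steady-state trough Cmin,ss = Cmax,ss·f ≈ 20.571 × 0.125 ≈ 2.571 μg/mL.
Trough 2.6 μg/mL vs MEC 1 μg/mL: adequate.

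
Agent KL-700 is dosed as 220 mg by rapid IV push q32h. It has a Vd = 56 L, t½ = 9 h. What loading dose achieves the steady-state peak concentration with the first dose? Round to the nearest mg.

f = (1/2)^(32/9) ≈ 0.085049; accumulation ratio R = 1/(1−f) ≈ 1.09295.
Loading dose to hit Cmax,ss on first dose: D_load = D_maint·R ≈ 220 × 1.09295 ≈ 240.45 mg.

240 mg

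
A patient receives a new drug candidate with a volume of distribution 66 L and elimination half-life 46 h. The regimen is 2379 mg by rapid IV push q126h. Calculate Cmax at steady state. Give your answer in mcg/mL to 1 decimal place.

42.4 mcg/mL

Over one 126-h interval, 126/46 ≈ 2.7391 half-lives elapse, leaving f ≈ 0.1498 of each dose.
Accumulation ratio R = 1/(1 − f) ≈ 1/0.8502 ≈ 1.1762.
Single-dose peak C₀ = D/Vd = 2379/66 ≈ 36.045 mcg/mL.
Steady-state peak Cmax,ss = C₀·R ≈ 36.045 × 1.1762 ≈ 42.396 mcg/mL.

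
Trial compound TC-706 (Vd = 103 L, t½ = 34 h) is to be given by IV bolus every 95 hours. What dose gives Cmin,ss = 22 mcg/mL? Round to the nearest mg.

τ/t½ = 95/34 ≈ 2.7941, so f = (1/2)^(95/34) ≈ 0.144174.
Cmin,ss = (D/Vd)·f/(1−f), so D = Cmin,ss·Vd·(1−f)/f.
D = 22 × 103 × (1−f)/f ≈ 22 × 103 × 5.93606 ≈ 13451.11 mg.

13451 mg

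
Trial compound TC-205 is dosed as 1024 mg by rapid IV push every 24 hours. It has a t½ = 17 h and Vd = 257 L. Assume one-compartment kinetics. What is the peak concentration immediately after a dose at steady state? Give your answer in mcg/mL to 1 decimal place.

τ/t½ = 24/17 ≈ 1.4118, so fraction remaining f = (1/2)^(24/17) ≈ 0.3759.
At steady state, accumulation factor R = 1/(1 − e^(−kτ)) ≈ 1.6023.
Each bolus raises the concentration by D/Vd = 1024/257 ≈ 3.984 mcg/mL.
Steady-state peak Cmax,ss = C₀·R ≈ 3.984 × 1.6023 ≈ 6.384 mcg/mL.

6.4 mcg/mL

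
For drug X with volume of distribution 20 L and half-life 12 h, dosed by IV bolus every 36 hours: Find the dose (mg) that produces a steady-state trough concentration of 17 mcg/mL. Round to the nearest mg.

τ/t½ = 36/12 ≈ 3, so f = (1/2)^(36/12) ≈ 0.125000.
Cmin,ss = (D/Vd)·f/(1−f), so D = Cmin,ss·Vd·(1−f)/f.
D = 17 × 20 × (1−f)/f ≈ 17 × 20 × 7.00000 ≈ 2380.00 mg.

2380 mg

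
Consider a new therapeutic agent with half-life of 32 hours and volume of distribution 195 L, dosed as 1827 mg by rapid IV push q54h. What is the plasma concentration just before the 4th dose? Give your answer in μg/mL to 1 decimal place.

f = (1/2)^(τ/t½) = (1/2)^(54/32) ≈ 0.3105.
C₀ = D/Vd = 1827/195 ≈ 9.369 μg/mL.
Before the 4th dose, 3 doses have been given. Superposition: Cmin = C₀·(f + f² + … + f^3).
≈ 9.369 × (0.3105 + 0.0964 + 0.0299) ≈ 9.369 × 0.4368 ≈ 4.092 μg/mL.

4.1 μg/mL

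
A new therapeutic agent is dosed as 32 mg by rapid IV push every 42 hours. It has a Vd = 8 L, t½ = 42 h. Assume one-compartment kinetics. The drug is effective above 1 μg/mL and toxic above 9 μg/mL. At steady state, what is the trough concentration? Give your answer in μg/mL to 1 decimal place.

The dosing interval is 1 half-life, so f = 2^(−1) = 0.5.
Accumulation ratio R = 1/(1 − f) = 1/0.5 = 2/1.
Single-dose peak C₀ = D/Vd = 32/8 = 4 μg/mL.
Steady-state peak Cmax,ss = C₀·R = 4 × 2/1 ≈ 8.000 μg/mL.
Steady-state trough Cmin,ss = Cmax,ss·f ≈ 8.000 × 0.5 ≈ 4.000 μg/mL.
Trough 4.0 μg/mL vs MEC 1 μg/mL: adequate.

4.0 μg/mL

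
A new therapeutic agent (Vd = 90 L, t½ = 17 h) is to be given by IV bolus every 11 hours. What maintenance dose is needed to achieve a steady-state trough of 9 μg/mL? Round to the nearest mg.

τ/t½ = 11/17 ≈ 0.64706, so f = (1/2)^(11/17) ≈ 0.638581.
Cmin,ss = (D/Vd)·f/(1−f), so D = Cmin,ss·Vd·(1−f)/f.
D = 9 × 90 × (1−f)/f ≈ 9 × 90 × 0.56597 ≈ 458.44 mg.

458 mg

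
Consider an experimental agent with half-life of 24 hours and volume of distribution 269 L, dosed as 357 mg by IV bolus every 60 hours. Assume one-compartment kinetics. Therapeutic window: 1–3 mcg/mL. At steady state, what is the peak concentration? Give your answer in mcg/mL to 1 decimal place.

1.6 mcg/mL

k = ln2/t½ = ln2/24 ≈ 0.028881 h⁻¹; fraction remaining f = e^(−kτ) = e^(−0.028881×60) ≈ 0.1768.
At steady state, accumulation factor R = 1/(1 − e^(−kτ)) ≈ 1.2148.
Each bolus raises the concentration by D/Vd = 357/269 ≈ 1.327 mcg/mL.
Steady-state peak Cmax,ss = C₀·R ≈ 1.327 × 1.2148 ≈ 1.612 mcg/mL.
Peak 1.6 mcg/mL vs MTC 3 mcg/mL: below toxic threshold.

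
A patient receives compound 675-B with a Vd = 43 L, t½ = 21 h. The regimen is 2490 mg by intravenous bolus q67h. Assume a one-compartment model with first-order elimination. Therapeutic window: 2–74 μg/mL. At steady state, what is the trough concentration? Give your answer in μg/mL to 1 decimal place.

τ/t½ = 67/21 ≈ 3.1905, so fraction remaining f = (1/2)^(67/21) ≈ 0.1095.
At steady state, accumulation factor R = 1/(1 − e^(−kτ)) ≈ 1.1230.
Single-dose peak C₀ = D/Vd = 2490/43 ≈ 57.907 μg/mL.
Cmax,ss = C₀/(1 − f) ≈ 57.907/0.8905 ≈ 65.028 μg/mL.
One interval later, Cmin,ss = Cmax,ss·e^(−kτ) ≈ 65.028 × 0.1095 ≈ 7.121 μg/mL.
Trough 7.1 μg/mL vs MEC 2 μg/mL: adequate.

7.1 μg/mL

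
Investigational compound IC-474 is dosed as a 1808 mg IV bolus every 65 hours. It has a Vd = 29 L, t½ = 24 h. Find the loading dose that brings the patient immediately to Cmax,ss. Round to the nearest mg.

2135 mg

f = (1/2)^(65/24) ≈ 0.153007; accumulation ratio R = 1/(1−f) ≈ 1.18065.
Loading dose to hit Cmax,ss on first dose: D_load = D_maint·R ≈ 1808 × 1.18065 ≈ 2134.62 mg.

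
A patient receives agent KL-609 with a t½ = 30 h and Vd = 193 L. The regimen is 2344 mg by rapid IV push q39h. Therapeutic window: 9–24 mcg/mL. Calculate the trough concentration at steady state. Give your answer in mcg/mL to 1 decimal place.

8.3 mcg/mL

τ/t½ = 39/30 ≈ 1.3, so fraction remaining f = (1/2)^(39/30) ≈ 0.4061.
Each bolus raises the concentration by D/Vd = 2344/193 ≈ 12.145 mcg/mL.
Steady-state trough Cmin,ss = C₀·f/(1−f) ≈ 12.145 × 0.4061/0.5939 ≈ 8.305 mcg/mL.
Trough 8.3 mcg/mL vs MEC 9 mcg/mL: subtherapeutic.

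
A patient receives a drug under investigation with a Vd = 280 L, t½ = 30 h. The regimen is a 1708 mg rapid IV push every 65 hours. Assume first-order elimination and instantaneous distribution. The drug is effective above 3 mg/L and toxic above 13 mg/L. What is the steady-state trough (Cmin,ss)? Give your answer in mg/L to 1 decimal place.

τ/t½ = 65/30 ≈ 2.1667, so fraction remaining f = (1/2)^(65/30) ≈ 0.2227.
Each bolus raises the concentration by D/Vd = 1708/280 ≈ 6.100 mg/L.
Steady-state trough Cmin,ss = C₀·f/(1−f) ≈ 6.100 × 0.2227/0.7773 ≈ 1.748 mg/L.
Trough 1.7 mg/L vs MEC 3 mg/L: subtherapeutic.

1.7 mg/L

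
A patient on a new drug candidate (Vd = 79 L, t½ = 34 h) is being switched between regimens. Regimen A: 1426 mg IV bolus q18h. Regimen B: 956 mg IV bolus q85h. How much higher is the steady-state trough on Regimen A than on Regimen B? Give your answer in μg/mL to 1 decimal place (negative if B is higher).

Regimen A: f = (1/2)^(18/34) ≈ 0.6928; Cmin,ss = (1426/79)·f/(1−f) ≈ 40.708 μg/mL.
Regimen B: f = (1/2)^(85/34) ≈ 0.1768; Cmin,ss = (956/79)·f/(1−f) ≈ 2.599 μg/mL.
Difference ≈ 40.708 − 2.599 ≈ 38.109 μg/mL.

38.1 μg/mL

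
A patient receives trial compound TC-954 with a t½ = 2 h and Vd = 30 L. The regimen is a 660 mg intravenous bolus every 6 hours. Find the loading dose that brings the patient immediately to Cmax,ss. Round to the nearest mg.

754 mg

f = (1/2)^(6/2) ≈ 0.125000; accumulation ratio R = 1/(1−f) ≈ 1.14286.
Loading dose to hit Cmax,ss on first dose: D_load = D_maint·R ≈ 660 × 1.14286 ≈ 754.29 mg.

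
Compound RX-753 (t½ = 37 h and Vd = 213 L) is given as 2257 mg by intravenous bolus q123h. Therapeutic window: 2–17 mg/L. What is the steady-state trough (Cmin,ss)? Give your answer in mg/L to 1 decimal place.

1.2 mg/L

τ/t½ = 123/37 ≈ 3.3243, so fraction remaining f = (1/2)^(123/37) ≈ 0.0998.
At steady state, accumulation factor R = 1/(1 − e^(−kτ)) ≈ 1.1109.
Single-dose peak C₀ = D/Vd = 2257/213 ≈ 10.596 mg/L.
Cmax,ss = C₀/(1 − f) ≈ 10.596/0.9002 ≈ 11.771 mg/L.
Steady-state trough Cmin,ss = Cmax,ss·f ≈ 11.771 × 0.0998 ≈ 1.175 mg/L.
Trough 1.2 mg/L vs MEC 2 mg/L: subtherapeutic.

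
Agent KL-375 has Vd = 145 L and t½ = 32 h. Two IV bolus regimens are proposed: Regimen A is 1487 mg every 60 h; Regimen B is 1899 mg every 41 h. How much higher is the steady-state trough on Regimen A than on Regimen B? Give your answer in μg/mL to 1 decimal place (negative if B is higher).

-5.3 μg/mL

Regimen A: f = (1/2)^(60/32) ≈ 0.2726; Cmin,ss = (1487/145)·f/(1−f) ≈ 3.843 μg/mL.
Regimen B: f = (1/2)^(41/32) ≈ 0.4114; Cmin,ss = (1899/145)·f/(1−f) ≈ 9.154 μg/mL.
Difference ≈ 3.843 − 9.154 ≈ -5.311 μg/mL.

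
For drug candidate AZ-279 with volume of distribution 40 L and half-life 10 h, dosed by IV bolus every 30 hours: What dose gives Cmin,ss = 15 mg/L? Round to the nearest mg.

4200 mg

τ/t½ = 30/10 ≈ 3, so f = (1/2)^(30/10) ≈ 0.125000.
Cmin,ss = (D/Vd)·f/(1−f), so D = Cmin,ss·Vd·(1−f)/f.
D = 15 × 40 × (1−f)/f ≈ 15 × 40 × 7.00000 ≈ 4200.00 mg.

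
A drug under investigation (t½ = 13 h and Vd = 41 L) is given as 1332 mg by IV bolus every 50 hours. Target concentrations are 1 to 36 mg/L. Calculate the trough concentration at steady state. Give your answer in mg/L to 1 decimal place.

2.4 mg/L

τ/t½ = 50/13 ≈ 3.8462, so fraction remaining f = (1/2)^(50/13) ≈ 0.0695.
Accumulation ratio R = 1/(1 − f) ≈ 1/0.9305 ≈ 1.0747.
Each bolus raises the concentration by D/Vd = 1332/41 ≈ 32.488 mg/L.
Cmax,ss = C₀/(1 − f) ≈ 32.488/0.9305 ≈ 34.915 mg/L.
Steady-state trough Cmin,ss = Cmax,ss·f ≈ 34.915 × 0.0695 ≈ 2.427 mg/L.
Trough 2.4 mg/L vs MEC 1 mg/L: adequate.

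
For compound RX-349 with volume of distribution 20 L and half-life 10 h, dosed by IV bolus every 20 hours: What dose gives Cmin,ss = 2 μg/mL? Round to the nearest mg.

120 mg

τ/t½ = 20/10 ≈ 2, so f = (1/2)^(20/10) ≈ 0.250000.
Cmin,ss = (D/Vd)·f/(1−f), so D = Cmin,ss·Vd·(1−f)/f.
D = 2 × 20 × (1−f)/f ≈ 2 × 20 × 3.00000 ≈ 120.00 mg.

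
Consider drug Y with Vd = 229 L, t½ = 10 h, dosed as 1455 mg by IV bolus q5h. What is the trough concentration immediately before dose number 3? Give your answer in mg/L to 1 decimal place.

f = (1/2)^(τ/t½) = (1/2)^(5/10) ≈ 0.7071.
C₀ = D/Vd = 1455/229 ≈ 6.354 mg/L.
Before the 3rd dose, 2 doses have been given. Superposition: Cmin = C₀·(f + f²).
≈ 6.354 × (0.7071 + 0.5000) ≈ 6.354 × 1.2071 ≈ 7.670 mg/L.

7.7 mg/L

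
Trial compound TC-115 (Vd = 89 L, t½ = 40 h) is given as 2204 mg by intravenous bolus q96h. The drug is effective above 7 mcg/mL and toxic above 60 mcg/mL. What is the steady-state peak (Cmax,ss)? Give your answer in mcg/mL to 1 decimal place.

k = ln2/t½ = ln2/40 ≈ 0.017329 h⁻¹; fraction remaining f = e^(−kτ) = e^(−0.017329×96) ≈ 0.1895.
Accumulation ratio R = 1/(1 − f) ≈ 1/0.8105 ≈ 1.2338.
Single-dose peak C₀ = D/Vd = 2204/89 ≈ 24.764 mcg/mL.
Steady-state peak Cmax,ss = C₀·R ≈ 24.764 × 1.2338 ≈ 30.554 mcg/mL.
Peak 30.6 mcg/mL vs MTC 60 mcg/mL: below toxic threshold.

30.6 mcg/mL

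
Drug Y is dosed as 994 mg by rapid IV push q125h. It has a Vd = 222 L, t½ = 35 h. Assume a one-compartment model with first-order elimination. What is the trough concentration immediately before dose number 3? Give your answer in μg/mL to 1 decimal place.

f = (1/2)^(τ/t½) = (1/2)^(125/35) ≈ 0.0841.
C₀ = D/Vd = 994/222 ≈ 4.477 μg/mL.
Before the 3rd dose, 2 doses have been given. Superposition: Cmin = C₀·(f + f²).
≈ 4.477 × (0.0841 + 0.0071) ≈ 4.477 × 0.0912 ≈ 0.408 μg/mL.

0.4 μg/mL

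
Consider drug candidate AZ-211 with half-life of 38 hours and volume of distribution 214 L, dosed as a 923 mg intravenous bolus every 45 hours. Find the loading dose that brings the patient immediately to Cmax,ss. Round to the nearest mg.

f = (1/2)^(45/38) ≈ 0.440065; accumulation ratio R = 1/(1−f) ≈ 1.78592.
Loading dose to hit Cmax,ss on first dose: D_load = D_maint·R ≈ 923 × 1.78592 ≈ 1648.40 mg.

1648 mg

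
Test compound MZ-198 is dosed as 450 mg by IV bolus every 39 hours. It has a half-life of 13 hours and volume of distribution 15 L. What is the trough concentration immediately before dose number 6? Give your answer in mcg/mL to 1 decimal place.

4.3 mcg/mL

f = (1/2)^(τ/t½) = (1/2)^(39/13) ≈ 0.1250.
C₀ = D/Vd = 450/15 ≈ 30.000 mcg/mL.
Before the 6th dose, 5 doses have been given. Superposition: Cmin = C₀·(f + f² + … + f^5).
≈ 30.000 × (0.1250 + 0.0156 + 0.0020 + 0.0002 + 0.0000) ≈ 30.000 × 0.1428 ≈ 4.284 mcg/mL.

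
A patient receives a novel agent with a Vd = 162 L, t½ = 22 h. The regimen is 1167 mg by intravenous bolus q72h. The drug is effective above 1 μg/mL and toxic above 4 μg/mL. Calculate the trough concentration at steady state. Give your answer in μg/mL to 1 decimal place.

0.8 μg/mL

τ/t½ = 72/22 ≈ 3.2727, so fraction remaining f = (1/2)^(72/22) ≈ 0.1035.
At steady state, accumulation factor R = 1/(1 − e^(−kτ)) ≈ 1.1154.
Each bolus raises the concentration by D/Vd = 1167/162 ≈ 7.204 μg/mL.
Cmax,ss = C₀/(1 − f) ≈ 7.204/0.8965 ≈ 8.036 μg/mL.
Steady-state trough Cmin,ss = Cmax,ss·f ≈ 8.036 × 0.1035 ≈ 0.832 μg/mL.
Trough 0.8 μg/mL vs MEC 1 μg/mL: subtherapeutic.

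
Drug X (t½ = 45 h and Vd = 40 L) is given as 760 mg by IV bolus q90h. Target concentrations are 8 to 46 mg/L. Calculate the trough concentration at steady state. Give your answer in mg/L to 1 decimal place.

6.3 mg/L

τ = 90 h = 2 half-lives, so f = (1/2)^2 = 0.25.
At steady state, R = 1/(1 − 0.25) = 4/3.
Single-dose peak C₀ = D/Vd = 760/40 = 19 mg/L.
Steady-state peak Cmax,ss = C₀·R = 19 × 4/3 ≈ 25.333 mg/L.
Steady-state trough Cmin,ss = Cmax,ss·f ≈ 25.333 × 0.25 ≈ 6.333 mg/L.
Trough 6.3 mg/L vs MEC 8 mg/L: subtherapeutic.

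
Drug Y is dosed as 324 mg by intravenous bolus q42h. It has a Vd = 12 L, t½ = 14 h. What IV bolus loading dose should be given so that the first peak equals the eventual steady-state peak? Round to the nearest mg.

370 mg

f = (1/2)^(42/14) ≈ 0.125000; accumulation ratio R = 1/(1−f) ≈ 1.14286.
Loading dose to hit Cmax,ss on first dose: D_load = D_maint·R ≈ 324 × 1.14286 ≈ 370.29 mg.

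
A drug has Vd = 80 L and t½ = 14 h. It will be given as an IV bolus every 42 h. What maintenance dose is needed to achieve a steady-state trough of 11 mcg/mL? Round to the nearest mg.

6160 mg

τ/t½ = 42/14 ≈ 3, so f = (1/2)^(42/14) ≈ 0.125000.
Cmin,ss = (D/Vd)·f/(1−f), so D = Cmin,ss·Vd·(1−f)/f.
D = 11 × 80 × (1−f)/f ≈ 11 × 80 × 7.00000 ≈ 6160.00 mg.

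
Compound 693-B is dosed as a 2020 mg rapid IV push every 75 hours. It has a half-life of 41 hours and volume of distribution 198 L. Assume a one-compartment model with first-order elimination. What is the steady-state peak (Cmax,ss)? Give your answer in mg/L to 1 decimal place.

14.2 mg/L

Over one 75-h interval, 75/41 ≈ 1.8293 half-lives elapse, leaving f ≈ 0.2814 of each dose.
Accumulation ratio R = 1/(1 − f) ≈ 1/0.7186 ≈ 1.3916.
Each bolus raises the concentration by D/Vd = 2020/198 ≈ 10.202 mg/L.
Cmax,ss = C₀/(1 − f) ≈ 10.202/0.7186 ≈ 14.197 mg/L.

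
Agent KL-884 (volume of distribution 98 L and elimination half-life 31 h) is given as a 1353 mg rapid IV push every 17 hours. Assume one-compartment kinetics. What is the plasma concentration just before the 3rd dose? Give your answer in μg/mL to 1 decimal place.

f = (1/2)^(τ/t½) = (1/2)^(17/31) ≈ 0.6838.
C₀ = D/Vd = 1353/98 ≈ 13.806 μg/mL.
Before the 3rd dose, 2 doses have been given. Superposition: Cmin = C₀·(f + f²).
≈ 13.806 × (0.6838 + 0.4676) ≈ 13.806 × 1.1514 ≈ 15.896 μg/mL.

15.9 μg/mL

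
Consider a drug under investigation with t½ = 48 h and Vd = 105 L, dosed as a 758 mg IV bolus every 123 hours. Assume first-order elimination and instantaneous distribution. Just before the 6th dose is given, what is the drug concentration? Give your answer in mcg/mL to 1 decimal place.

f = (1/2)^(τ/t½) = (1/2)^(123/48) ≈ 0.1693.
C₀ = D/Vd = 758/105 ≈ 7.219 mcg/mL.
Before the 6th dose, 5 doses have been given. Superposition: Cmin = C₀·(f + f² + … + f^5).
≈ 7.219 × (0.1693 + 0.0287 + 0.0049 + 0.0008 + 0.0001) ≈ 7.219 × 0.2038 ≈ 1.471 mcg/mL.

1.5 mcg/mL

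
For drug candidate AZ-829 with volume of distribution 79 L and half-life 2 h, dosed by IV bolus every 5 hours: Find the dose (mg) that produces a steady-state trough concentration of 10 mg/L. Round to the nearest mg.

τ/t½ = 5/2 ≈ 2.5, so f = (1/2)^(5/2) ≈ 0.176777.
Cmin,ss = (D/Vd)·f/(1−f), so D = Cmin,ss·Vd·(1−f)/f.
D = 10 × 79 × (1−f)/f ≈ 10 × 79 × 4.65684 ≈ 3678.90 mg.

3679 mg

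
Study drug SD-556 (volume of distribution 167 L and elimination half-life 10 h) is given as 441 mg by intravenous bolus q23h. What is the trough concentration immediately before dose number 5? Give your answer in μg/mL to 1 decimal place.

f = (1/2)^(τ/t½) = (1/2)^(23/10) ≈ 0.2031.
C₀ = D/Vd = 441/167 ≈ 2.641 μg/mL.
Before the 5th dose, 4 doses have been given. Superposition: Cmin = C₀·(f + f² + … + f^4).
≈ 2.641 × (0.2031 + 0.0412 + 0.0084 + 0.0017) ≈ 2.641 × 0.2544 ≈ 0.672 μg/mL.

0.7 μg/mL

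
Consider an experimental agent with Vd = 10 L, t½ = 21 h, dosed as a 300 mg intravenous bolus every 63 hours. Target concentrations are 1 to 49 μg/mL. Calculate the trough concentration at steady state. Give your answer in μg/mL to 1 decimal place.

4.3 μg/mL

The dosing interval is 3 half-lives, so f = 2^(−3) = 0.125.
At steady state, R = 1/(1 − 0.125) = 8/7.
Single-dose peak C₀ = D/Vd = 300/10 = 30 μg/mL.
Steady-state peak Cmax,ss = C₀·R = 30 × 8/7 ≈ 34.286 μg/mL.
Steady-state trough Cmin,ss = Cmax,ss·f ≈ 34.286 × 0.125 ≈ 4.286 μg/mL.
Trough 4.3 μg/mL vs MEC 1 μg/mL: adequate.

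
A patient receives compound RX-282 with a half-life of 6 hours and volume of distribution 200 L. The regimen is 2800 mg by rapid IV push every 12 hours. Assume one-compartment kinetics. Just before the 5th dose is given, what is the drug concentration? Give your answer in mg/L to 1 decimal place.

f = (1/2)^(τ/t½) = (1/2)^(12/6) ≈ 0.2500.
C₀ = D/Vd = 2800/200 ≈ 14.000 mg/L.
Before the 5th dose, 4 doses have been given. Superposition: Cmin = C₀·(f + f² + … + f^4).
≈ 14.000 × (0.2500 + 0.0625 + 0.0156 + 0.0039) ≈ 14.000 × 0.3320 ≈ 4.648 mg/L.

4.6 mg/L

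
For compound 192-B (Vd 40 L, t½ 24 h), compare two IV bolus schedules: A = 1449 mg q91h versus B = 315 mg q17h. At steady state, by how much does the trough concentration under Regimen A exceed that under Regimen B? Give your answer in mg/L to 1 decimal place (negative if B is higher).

-9.6 mg/L

Regimen A: f = (1/2)^(91/24) ≈ 0.0722; Cmin,ss = (1449/40)·f/(1−f) ≈ 2.819 mg/L.
Regimen B: f = (1/2)^(17/24) ≈ 0.6120; Cmin,ss = (315/40)·f/(1−f) ≈ 12.421 mg/L.
Difference ≈ 2.819 − 12.421 ≈ -9.602 mg/L.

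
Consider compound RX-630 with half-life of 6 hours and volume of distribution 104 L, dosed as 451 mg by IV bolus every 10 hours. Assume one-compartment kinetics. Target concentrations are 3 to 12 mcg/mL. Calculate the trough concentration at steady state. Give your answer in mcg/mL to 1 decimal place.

Over one 10-h interval, 10/6 ≈ 1.6667 half-lives elapse, leaving f ≈ 0.3150 of each dose.
At steady state, accumulation factor R = 1/(1 − e^(−kτ)) ≈ 1.4599.
Single-dose peak C₀ = D/Vd = 451/104 ≈ 4.337 mcg/mL.
Cmax,ss = C₀/(1 − f) ≈ 4.337/0.6850 ≈ 6.331 mcg/mL.
Steady-state trough Cmin,ss = Cmax,ss·f ≈ 6.331 × 0.3150 ≈ 1.994 mcg/mL.
Trough 2.0 mcg/mL vs MEC 3 mcg/mL: subtherapeutic.

2.0 mcg/mL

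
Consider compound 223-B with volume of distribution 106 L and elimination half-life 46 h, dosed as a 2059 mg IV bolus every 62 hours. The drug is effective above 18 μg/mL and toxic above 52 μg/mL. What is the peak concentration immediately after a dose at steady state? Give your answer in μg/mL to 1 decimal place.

τ/t½ = 62/46 ≈ 1.3478, so fraction remaining f = (1/2)^(62/46) ≈ 0.3929.
At steady state, accumulation factor R = 1/(1 − e^(−kτ)) ≈ 1.6472.
Single-dose peak C₀ = D/Vd = 2059/106 ≈ 19.425 μg/mL.
Steady-state peak Cmax,ss = C₀·R ≈ 19.425 × 1.6472 ≈ 31.997 μg/mL.
Peak 32.0 μg/mL vs MTC 52 μg/mL: below toxic threshold.

32.0 μg/mL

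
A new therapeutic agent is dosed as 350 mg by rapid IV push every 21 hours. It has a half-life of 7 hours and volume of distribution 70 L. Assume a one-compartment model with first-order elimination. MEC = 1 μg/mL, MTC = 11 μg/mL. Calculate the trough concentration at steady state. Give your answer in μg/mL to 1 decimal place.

τ = 21 h = 3 half-lives, so f = (1/2)^3 = 0.125.
At steady state, R = 1/(1 − 0.125) = 8/7.
Single-dose peak C₀ = D/Vd = 350/70 = 5 μg/mL.
Steady-state peak Cmax,ss = C₀·R = 5 × 8/7 ≈ 5.714 μg/mL.
Steady-state trough Cmin,ss = Cmax,ss·f ≈ 5.714 × 0.125 ≈ 0.714 μg/mL.
Trough 0.7 μg/mL vs MEC 1 μg/mL: subtherapeutic.

0.7 μg/mL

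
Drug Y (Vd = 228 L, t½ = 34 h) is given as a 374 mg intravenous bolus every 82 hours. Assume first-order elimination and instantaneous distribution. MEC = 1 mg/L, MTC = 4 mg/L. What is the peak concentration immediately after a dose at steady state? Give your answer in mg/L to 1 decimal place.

2.0 mg/L

Over one 82-h interval, 82/34 ≈ 2.4118 half-lives elapse, leaving f ≈ 0.1879 of each dose.
At steady state, accumulation factor R = 1/(1 − e^(−kτ)) ≈ 1.2314.
Single-dose peak C₀ = D/Vd = 374/228 ≈ 1.640 mg/L.
Steady-state peak Cmax,ss = C₀·R ≈ 1.640 × 1.2314 ≈ 2.019 mg/L.
Peak 2.0 mg/L vs MTC 4 mg/L: below toxic threshold.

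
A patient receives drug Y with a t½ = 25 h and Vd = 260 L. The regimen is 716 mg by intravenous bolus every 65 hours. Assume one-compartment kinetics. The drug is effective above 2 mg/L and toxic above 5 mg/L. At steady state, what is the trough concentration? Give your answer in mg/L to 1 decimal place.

Over one 65-h interval, 65/25 ≈ 2.6 half-lives elapse, leaving f ≈ 0.1649 of each dose.
Each bolus raises the concentration by D/Vd = 716/260 ≈ 2.754 mg/L.
Steady-state trough Cmin,ss = C₀·f/(1−f) ≈ 2.754 × 0.1649/0.8351 ≈ 0.544 mg/L.
Trough 0.5 mg/L vs MEC 2 mg/L: subtherapeutic.

0.5 mg/L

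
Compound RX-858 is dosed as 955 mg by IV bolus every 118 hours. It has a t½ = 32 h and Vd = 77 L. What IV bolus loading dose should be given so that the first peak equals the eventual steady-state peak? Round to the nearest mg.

f = (1/2)^(118/32) ≈ 0.077616; accumulation ratio R = 1/(1−f) ≈ 1.08415.
Loading dose to hit Cmax,ss on first dose: D_load = D_maint·R ≈ 955 × 1.08415 ≈ 1035.36 mg.

1035 mg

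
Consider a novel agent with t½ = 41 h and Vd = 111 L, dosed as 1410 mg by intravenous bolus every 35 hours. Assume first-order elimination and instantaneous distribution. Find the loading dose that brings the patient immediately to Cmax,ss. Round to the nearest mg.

3157 mg

f = (1/2)^(35/41) ≈ 0.553380; accumulation ratio R = 1/(1−f) ≈ 2.23904.
Loading dose to hit Cmax,ss on first dose: D_load = D_maint·R ≈ 1410 × 2.23904 ≈ 3157.05 mg.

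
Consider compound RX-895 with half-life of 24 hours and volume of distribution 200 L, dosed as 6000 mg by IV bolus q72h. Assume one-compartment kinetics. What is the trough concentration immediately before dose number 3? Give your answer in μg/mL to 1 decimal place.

4.2 μg/mL

f = (1/2)^(τ/t½) = (1/2)^(72/24) ≈ 0.1250.
C₀ = D/Vd = 6000/200 ≈ 30.000 μg/mL.
Before the 3rd dose, 2 doses have been given. Superposition: Cmin = C₀·(f + f²).
≈ 30.000 × (0.1250 + 0.0156) ≈ 30.000 × 0.1406 ≈ 4.218 μg/mL.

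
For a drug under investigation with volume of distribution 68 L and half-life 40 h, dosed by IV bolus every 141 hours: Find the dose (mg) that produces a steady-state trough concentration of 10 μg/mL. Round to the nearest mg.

7148 mg

τ/t½ = 141/40 ≈ 3.525, so f = (1/2)^(141/40) ≈ 0.086870.
Cmin,ss = (D/Vd)·f/(1−f), so D = Cmin,ss·Vd·(1−f)/f.
D = 10 × 68 × (1−f)/f ≈ 10 × 68 × 10.51145 ≈ 7147.79 mg.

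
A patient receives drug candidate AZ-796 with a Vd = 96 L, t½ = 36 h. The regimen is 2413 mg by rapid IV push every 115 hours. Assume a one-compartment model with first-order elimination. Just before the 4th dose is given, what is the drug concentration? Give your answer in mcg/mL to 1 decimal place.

f = (1/2)^(τ/t½) = (1/2)^(115/36) ≈ 0.1092.
C₀ = D/Vd = 2413/96 ≈ 25.135 mcg/mL.
Before the 4th dose, 3 doses have been given. Superposition: Cmin = C₀·(f + f² + … + f^3).
≈ 25.135 × (0.1092 + 0.0119 + 0.0013) ≈ 25.135 × 0.1224 ≈ 3.077 mcg/mL.

3.1 mcg/mL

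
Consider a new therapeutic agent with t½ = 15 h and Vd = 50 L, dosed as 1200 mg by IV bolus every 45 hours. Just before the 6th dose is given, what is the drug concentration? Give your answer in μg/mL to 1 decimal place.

f = (1/2)^(τ/t½) = (1/2)^(45/15) ≈ 0.1250.
C₀ = D/Vd = 1200/50 ≈ 24.000 μg/mL.
Before the 6th dose, 5 doses have been given. Superposition: Cmin = C₀·(f + f² + … + f^5).
≈ 24.000 × (0.1250 + 0.0156 + 0.0020 + 0.0002 + 0.0000) ≈ 24.000 × 0.1428 ≈ 3.427 μg/mL.

3.4 μg/mL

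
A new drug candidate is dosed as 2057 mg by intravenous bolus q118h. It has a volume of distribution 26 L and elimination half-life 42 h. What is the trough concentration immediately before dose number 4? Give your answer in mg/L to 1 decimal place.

f = (1/2)^(τ/t½) = (1/2)^(118/42) ≈ 0.1426.
C₀ = D/Vd = 2057/26 ≈ 79.115 mg/L.
Before the 4th dose, 3 doses have been given. Superposition: Cmin = C₀·(f + f² + … + f^3).
≈ 79.115 × (0.1426 + 0.0203 + 0.0029) ≈ 79.115 × 0.1658 ≈ 13.117 mg/L.

13.1 mg/L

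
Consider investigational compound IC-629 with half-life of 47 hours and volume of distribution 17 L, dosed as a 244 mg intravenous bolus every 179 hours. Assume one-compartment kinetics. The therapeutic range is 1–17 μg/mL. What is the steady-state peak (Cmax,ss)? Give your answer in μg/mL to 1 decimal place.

τ/t½ = 179/47 ≈ 3.8085, so fraction remaining f = (1/2)^(179/47) ≈ 0.0714.
Accumulation ratio R = 1/(1 − f) ≈ 1/0.9286 ≈ 1.0769.
Single-dose peak C₀ = D/Vd = 244/17 ≈ 14.353 μg/mL.
Cmax,ss = C₀/(1 − f) ≈ 14.353/0.9286 ≈ 15.457 μg/mL.
Peak 15.5 μg/mL vs MTC 17 μg/mL: below toxic threshold.

15.5 μg/mL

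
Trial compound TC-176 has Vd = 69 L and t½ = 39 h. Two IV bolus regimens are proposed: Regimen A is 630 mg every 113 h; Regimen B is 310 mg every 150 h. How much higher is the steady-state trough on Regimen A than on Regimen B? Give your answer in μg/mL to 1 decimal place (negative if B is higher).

Regimen A: f = (1/2)^(113/39) ≈ 0.1342; Cmin,ss = (630/69)·f/(1−f) ≈ 1.415 μg/mL.
Regimen B: f = (1/2)^(150/39) ≈ 0.0695; Cmin,ss = (310/69)·f/(1−f) ≈ 0.336 μg/mL.
Difference ≈ 1.415 − 0.336 ≈ 1.079 μg/mL.

1.1 μg/mL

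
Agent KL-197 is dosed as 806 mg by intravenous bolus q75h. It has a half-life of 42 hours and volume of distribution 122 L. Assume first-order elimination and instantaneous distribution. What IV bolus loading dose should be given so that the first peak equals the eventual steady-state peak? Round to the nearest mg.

1135 mg

f = (1/2)^(75/42) ≈ 0.290032; accumulation ratio R = 1/(1−f) ≈ 1.40851.
Loading dose to hit Cmax,ss on first dose: D_load = D_maint·R ≈ 806 × 1.40851 ≈ 1135.26 mg.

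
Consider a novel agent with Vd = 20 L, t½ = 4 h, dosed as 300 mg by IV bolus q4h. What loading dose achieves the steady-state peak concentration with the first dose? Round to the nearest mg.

f = (1/2)^(4/4) ≈ 0.500000; accumulation ratio R = 1/(1−f) ≈ 2.00000.
Loading dose to hit Cmax,ss on first dose: D_load = D_maint·R ≈ 300 × 2.00000 ≈ 600.00 mg.

600 mg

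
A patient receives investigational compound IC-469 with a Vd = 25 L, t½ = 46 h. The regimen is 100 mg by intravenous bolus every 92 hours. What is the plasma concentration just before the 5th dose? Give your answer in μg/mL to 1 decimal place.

1.3 μg/mL

f = (1/2)^(τ/t½) = (1/2)^(92/46) ≈ 0.2500.
C₀ = D/Vd = 100/25 ≈ 4.000 μg/mL.
Before the 5th dose, 4 doses have been given. Superposition: Cmin = C₀·(f + f² + … + f^4).
≈ 4.000 × (0.2500 + 0.0625 + 0.0156 + 0.0039) ≈ 4.000 × 0.3320 ≈ 1.328 μg/mL.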